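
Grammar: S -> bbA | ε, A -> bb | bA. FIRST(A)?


Per alternative of A: FIRST(bb) = {b}; FIRST(bA) = {b}
FIRST(A) = {b}


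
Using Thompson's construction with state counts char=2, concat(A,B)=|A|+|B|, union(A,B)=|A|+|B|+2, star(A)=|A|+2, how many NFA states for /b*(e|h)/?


Syntax tree has 3 char leaf(s), 1 union(s), 1 star(s)
chars contribute 3×2 = 6; each union adds +2; each star adds +2
Total: 6 + 2 + 2 = 10 states


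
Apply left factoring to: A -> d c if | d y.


Common prefix: 'd'
Factored: A -> d A', A' -> c if | y


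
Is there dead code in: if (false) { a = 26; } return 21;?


condition is constant false, so the whole block is unreachable
Dead: 'if (false) { a = 26; }'


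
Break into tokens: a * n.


Scan left to right, longest-match per lexeme
Tokens: ID(a), OP(*), ID(n)


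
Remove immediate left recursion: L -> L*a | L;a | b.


Left-recursive alternatives: L*a, L;a; non-recursive: b
Introduce L': L -> bL', L' -> *aL' | ;aL' | ε


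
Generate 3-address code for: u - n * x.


Break into single-operator statements:
t1 = n * x
t2 = u - t1


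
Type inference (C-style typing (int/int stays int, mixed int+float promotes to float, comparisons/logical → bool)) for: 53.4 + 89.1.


Operand types: float + float
Rule: mixed int/float promotes to float; int/int stays int
Result type: float


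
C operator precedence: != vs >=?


'>=' is relational (level 7); '!=' is equality (level 6)
Higher level binds tighter
'>=' has higher precedence than '!='


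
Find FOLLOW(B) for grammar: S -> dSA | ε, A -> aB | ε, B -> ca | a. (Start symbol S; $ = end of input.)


$ ∈ FOLLOW(S). For each A -> αBβ: add FIRST(β)\{ε} to FOLLOW(B); if β nullable, add FOLLOW(A).
FOLLOW(B) = {$, a}


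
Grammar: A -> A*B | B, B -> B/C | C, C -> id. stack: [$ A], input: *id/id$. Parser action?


shift '*' to continue A -> A*B
Action: shift


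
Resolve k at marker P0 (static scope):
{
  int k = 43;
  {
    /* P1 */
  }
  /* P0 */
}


k declared in the same block as P0
k = 43


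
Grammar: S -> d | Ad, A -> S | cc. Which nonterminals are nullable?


A nonterminal is nullable iff some alternative derives ε (directly, or every symbol in it is nullable)
Nullable: {}


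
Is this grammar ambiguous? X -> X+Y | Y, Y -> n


precedence layered via separate nonterminal Y: deterministic
Unambiguous


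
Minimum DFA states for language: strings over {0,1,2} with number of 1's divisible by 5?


Track (count of 1) mod 5: states 0..4, accept at 0
Minimal DFA: 5 states


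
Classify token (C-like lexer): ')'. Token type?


Pattern: delimiter/punctuation
Type: PUNCTUATION


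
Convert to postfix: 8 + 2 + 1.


Left to right (same or higher precedence on left)
Postfix: 8 2 + 1 +


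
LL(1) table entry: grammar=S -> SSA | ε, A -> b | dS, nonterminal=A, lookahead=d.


For [A, d]: 'd' ∈ FIRST(dS)
Entry: A -> dS


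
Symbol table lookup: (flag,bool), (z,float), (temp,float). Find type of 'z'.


Lookup 'z' → type float


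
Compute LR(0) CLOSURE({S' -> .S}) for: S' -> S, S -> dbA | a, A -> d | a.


Start: S' -> .S
For each item with dot before a nonterminal B, add B -> .γ for every B-production
Closure: [S' -> .S, S -> .dbA, S -> .a]


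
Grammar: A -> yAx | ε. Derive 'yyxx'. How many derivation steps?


Derivation: A => yAx => yyAxx => yyxx
Steps: 3


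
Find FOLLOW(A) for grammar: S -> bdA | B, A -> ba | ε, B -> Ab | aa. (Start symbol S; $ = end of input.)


$ ∈ FOLLOW(S). For each A -> αBβ: add FIRST(β)\{ε} to FOLLOW(B); if β nullable, add FOLLOW(A).
FOLLOW(A) = {$, b}


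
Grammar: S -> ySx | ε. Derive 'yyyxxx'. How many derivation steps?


Derivation: S => ySx => yySxx => yyySxxx => yyyxxx
Steps: 4


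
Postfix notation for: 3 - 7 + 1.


Left to right (same or higher precedence on left)
Postfix: 3 7 - 1 +


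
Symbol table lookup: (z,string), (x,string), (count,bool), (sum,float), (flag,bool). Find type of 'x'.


Lookup 'x' → type string


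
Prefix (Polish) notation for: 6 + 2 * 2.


'*' binds tighter: tree is (+ 6 (* 2 2))
Prefix: + 6 * 2 2


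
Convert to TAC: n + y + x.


Break into single-operator statements:
t1 = n + y
t2 = t1 + x


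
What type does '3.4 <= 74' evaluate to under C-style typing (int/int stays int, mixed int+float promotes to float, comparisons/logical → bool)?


Operand types: float <= int
Rule: comparison yields bool
Result type: bool


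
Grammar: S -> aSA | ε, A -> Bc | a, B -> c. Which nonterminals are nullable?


A nonterminal is nullable iff some alternative derives ε (directly, or every symbol in it is nullable)
Nullable: {S}


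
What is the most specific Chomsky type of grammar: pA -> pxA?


LHS has context (more than one symbol) and |LHS| ≤ |RHS|
Classification: Type 1 (Context-Sensitive)


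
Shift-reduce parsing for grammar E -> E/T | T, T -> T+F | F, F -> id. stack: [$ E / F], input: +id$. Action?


'F' (not preceded by T+) is the handle for T -> F
Action: reduce (T -> F)


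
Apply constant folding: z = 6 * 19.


6 * 19 = 114 at compile time
Optimized: z = 114


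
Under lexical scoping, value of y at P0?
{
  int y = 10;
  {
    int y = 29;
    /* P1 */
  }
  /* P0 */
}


y declared in the same block as P0
y = 10


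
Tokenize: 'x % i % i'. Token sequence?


Scan left to right, longest-match per lexeme
Tokens: ID(x), OP(%), ID(i), OP(%), ID(i)


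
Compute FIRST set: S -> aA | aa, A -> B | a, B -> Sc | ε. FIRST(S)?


Per alternative of S: FIRST(aA) = {a}; FIRST(aa) = {a}
FIRST(S) = {a}


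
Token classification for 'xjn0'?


Pattern: letter/underscore followed by alphanumerics, not a keyword
Type: IDENTIFIER


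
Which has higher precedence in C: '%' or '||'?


'%' is multiplicative (level 10); '||' is logical OR (level 1)
Higher level binds tighter
'%' has higher precedence than '||'


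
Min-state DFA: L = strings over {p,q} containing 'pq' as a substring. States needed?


KMP-style automaton: 2 progress states + 1 absorbing accept = 3
Minimal DFA: 3 states


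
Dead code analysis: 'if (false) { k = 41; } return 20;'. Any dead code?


condition is constant false, so the whole block is unreachable
Dead: 'if (false) { k = 41; }'


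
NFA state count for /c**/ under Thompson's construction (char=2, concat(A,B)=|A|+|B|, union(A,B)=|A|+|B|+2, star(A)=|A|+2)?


Syntax tree has 1 char leaf(s), 0 union(s), 2 star(s)
chars contribute 1×2 = 2; each union adds +2; each star adds +2
Total: 2 + 0 + 4 = 6 states


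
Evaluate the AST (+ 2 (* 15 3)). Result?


Evaluate inner: (* 15 3) = 45
Evaluate root: (+ 2 45) = 47
Result: 47


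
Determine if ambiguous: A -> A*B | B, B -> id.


precedence layered via separate nonterminal B: deterministic
Unambiguous


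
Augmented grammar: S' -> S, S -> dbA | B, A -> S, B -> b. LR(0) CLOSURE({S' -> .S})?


Start: S' -> .S
For each item with dot before a nonterminal B, add B -> .γ for every B-production
Closure: [S' -> .S, S -> .dbA, S -> .B, B -> .b]


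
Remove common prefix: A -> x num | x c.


Common prefix: 'x'
Factored: A -> x A', A' -> num | c


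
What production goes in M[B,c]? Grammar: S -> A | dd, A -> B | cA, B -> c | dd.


For [B, c]: 'c' ∈ FIRST(c)
Entry: B -> c


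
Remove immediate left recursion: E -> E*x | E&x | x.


Left-recursive alternatives: E*x, E&x; non-recursive: x
Introduce E': E -> xE', E' -> *xE' | &xE' | ε


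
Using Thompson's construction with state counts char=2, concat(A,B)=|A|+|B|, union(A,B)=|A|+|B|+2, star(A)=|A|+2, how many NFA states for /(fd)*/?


Syntax tree has 2 char leaf(s), 0 union(s), 1 star(s)
chars contribute 2×2 = 4; each union adds +2; each star adds +2
Total: 4 + 0 + 2 = 6 states


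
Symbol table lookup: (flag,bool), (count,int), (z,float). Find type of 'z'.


Lookup 'z' → type float


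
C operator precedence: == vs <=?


'<=' is relational (level 7); '==' is equality (level 6)
Higher level binds tighter
'<=' has higher precedence than '=='


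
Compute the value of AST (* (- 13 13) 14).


Evaluate inner: (- 13 13) = 0
Evaluate root: (* 0 14) = 0
Result: 0


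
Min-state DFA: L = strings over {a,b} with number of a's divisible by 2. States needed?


Track (count of a) mod 2: states 0..1, accept at 0
Minimal DFA: 2 states


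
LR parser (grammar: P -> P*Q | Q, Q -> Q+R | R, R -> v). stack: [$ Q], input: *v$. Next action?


lookahead ∉ {+} so Q won't extend; reduce P -> Q
Action: reduce (P -> Q)


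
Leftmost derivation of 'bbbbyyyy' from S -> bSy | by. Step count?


Derivation: S => bSy => bbSyy => bbbSyyy => bbbbyyyy
Steps: 4


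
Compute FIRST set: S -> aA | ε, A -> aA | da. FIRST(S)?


Per alternative of S: FIRST(aA) = {a}; FIRST(ε) = {ε}
FIRST(S) = {a, ε}


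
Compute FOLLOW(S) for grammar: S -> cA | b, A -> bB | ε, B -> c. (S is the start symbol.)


$ ∈ FOLLOW(S). For each A -> αBβ: add FIRST(β)\{ε} to FOLLOW(B); if β nullable, add FOLLOW(A).
FOLLOW(S) = {$}


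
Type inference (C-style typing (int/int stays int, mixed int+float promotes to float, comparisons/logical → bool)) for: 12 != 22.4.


Operand types: int != float
Rule: comparison yields bool
Result type: bool


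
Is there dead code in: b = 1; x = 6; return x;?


b is assigned but never read
Dead: 'b = 1'


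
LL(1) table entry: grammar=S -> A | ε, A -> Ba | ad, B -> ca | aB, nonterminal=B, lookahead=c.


For [B, c]: 'c' ∈ FIRST(ca)
Entry: B -> ca


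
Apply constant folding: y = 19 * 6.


19 * 6 = 114 at compile time
Optimized: y = 114


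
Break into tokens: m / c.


Scan left to right, longest-match per lexeme
Tokens: ID(m), OP(/), ID(c)


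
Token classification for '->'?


Pattern: operator symbol
Type: OPERATOR


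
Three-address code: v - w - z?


Break into single-operator statements:
t1 = v - w
t2 = t1 - z


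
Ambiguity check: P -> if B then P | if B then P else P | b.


dangling else: 'if B then if B then b else b' parses two ways
Ambiguous


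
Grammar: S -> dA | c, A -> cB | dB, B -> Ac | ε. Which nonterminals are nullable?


A nonterminal is nullable iff some alternative derives ε (directly, or every symbol in it is nullable)
Nullable: {B}


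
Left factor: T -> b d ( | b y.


Common prefix: 'b'
Factored: T -> b T', T' -> d ( | y


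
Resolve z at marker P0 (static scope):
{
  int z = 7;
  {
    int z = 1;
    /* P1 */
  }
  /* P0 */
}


z declared in the same block as P0
z = 7


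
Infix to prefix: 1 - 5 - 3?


left-to-right (same/higher precedence on left): tree is (- (- 1 5) 3)
Prefix: - - 1 5 3


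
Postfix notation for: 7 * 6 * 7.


Left to right (same or higher precedence on left)
Postfix: 7 6 * 7 *


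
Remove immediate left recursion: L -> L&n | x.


Left-recursive alternatives: L&n; non-recursive: x
Introduce L': L -> xL', L' -> &nL' | ε


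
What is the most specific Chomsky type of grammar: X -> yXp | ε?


Single nonterminal LHS, but y^n p^n is not regular
Classification: Type 2 (Context-Free)


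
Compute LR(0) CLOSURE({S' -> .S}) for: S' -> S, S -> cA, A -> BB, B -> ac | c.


Start: S' -> .S
For each item with dot before a nonterminal B, add B -> .γ for every B-production
Closure: [S' -> .S, S -> .cA]


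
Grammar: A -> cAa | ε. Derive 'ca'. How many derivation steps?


Derivation: A => cAa => ca
Steps: 2


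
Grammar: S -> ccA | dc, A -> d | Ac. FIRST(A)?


Per alternative of A: FIRST(d) = {d}; FIRST(Ac) = {d}
FIRST(A) = {d}


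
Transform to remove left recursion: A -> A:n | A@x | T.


Left-recursive alternatives: A:n, A@x; non-recursive: T
Introduce A': A -> TA', A' -> :nA' | @xA' | ε


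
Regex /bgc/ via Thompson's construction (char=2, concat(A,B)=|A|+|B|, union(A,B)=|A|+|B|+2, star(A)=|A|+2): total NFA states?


Syntax tree has 3 char leaf(s), 0 union(s), 0 star(s)
chars contribute 3×2 = 6; each union adds +2; each star adds +2
Total: 6 + 0 + 0 = 6 states


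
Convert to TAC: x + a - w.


Break into single-operator statements:
t1 = x + a
t2 = t1 - w


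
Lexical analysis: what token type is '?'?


Pattern: operator symbol
Type: OPERATOR


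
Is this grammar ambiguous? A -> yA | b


right-linear, alternatives start with distinct terminals 'y' vs 'b': unique leftmost derivation
Unambiguous


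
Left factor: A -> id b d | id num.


Common prefix: 'id'
Factored: A -> id A', A' -> b d | num


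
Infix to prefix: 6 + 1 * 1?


'*' binds tighter: tree is (+ 6 (* 1 1))
Prefix: + 6 * 1 1


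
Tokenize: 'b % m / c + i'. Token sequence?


Scan left to right, longest-match per lexeme
Tokens: ID(b), OP(%), ID(m), OP(/), ID(c), OP(+), ID(i)


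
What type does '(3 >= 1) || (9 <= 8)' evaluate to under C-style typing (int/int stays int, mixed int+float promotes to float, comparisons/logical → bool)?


Operand types: bool || bool
Rule: logical operators take bool operands and yield bool
Result type: bool


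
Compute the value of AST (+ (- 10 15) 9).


Evaluate inner: (- 10 15) = -5
Evaluate root: (+ -5 9) = 4
Result: 4


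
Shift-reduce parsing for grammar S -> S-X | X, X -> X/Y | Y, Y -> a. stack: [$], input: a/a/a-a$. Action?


no handle on stack; shift 'a'
Action: shift


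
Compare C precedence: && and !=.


'!=' is equality (level 6); '&&' is logical AND (level 2)
Higher level binds tighter
'!=' has higher precedence than '&&'


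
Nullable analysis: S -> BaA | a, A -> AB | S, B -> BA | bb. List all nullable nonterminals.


A nonterminal is nullable iff some alternative derives ε (directly, or every symbol in it is nullable)
Nullable: {}


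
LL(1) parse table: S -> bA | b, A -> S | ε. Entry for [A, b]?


For [A, b]: 'b' ∈ FIRST(S)
Entry: A -> S


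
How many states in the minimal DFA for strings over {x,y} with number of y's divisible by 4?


Track (count of y) mod 4: states 0..3, accept at 0
Minimal DFA: 4 states


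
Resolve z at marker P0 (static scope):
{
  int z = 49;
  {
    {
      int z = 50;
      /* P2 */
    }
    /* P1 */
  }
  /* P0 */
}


z declared in the same block as P0
z = 49


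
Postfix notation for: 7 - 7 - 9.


Left to right (same or higher precedence on left)
Postfix: 7 7 - 9 -


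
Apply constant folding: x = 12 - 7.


12 - 7 = 5 at compile time
Optimized: x = 5


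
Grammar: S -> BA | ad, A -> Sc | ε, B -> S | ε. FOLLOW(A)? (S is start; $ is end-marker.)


$ ∈ FOLLOW(S). For each A -> αBβ: add FIRST(β)\{ε} to FOLLOW(B); if β nullable, add FOLLOW(A).
FOLLOW(A) = {$, a, c}


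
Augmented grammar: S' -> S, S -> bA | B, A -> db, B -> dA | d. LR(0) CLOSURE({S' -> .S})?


Start: S' -> .S
For each item with dot before a nonterminal B, add B -> .γ for every B-production
Closure: [S' -> .S, S -> .bA, S -> .B, B -> .dA, B -> .d]


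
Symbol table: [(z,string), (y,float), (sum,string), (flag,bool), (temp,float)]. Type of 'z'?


Lookup 'z' → type string


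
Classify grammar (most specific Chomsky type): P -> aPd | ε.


Single nonterminal LHS, but a^n d^n is not regular
Classification: Type 2 (Context-Free)


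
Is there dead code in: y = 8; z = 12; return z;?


y is assigned but never read
Dead: 'y = 8'


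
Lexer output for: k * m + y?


Scan left to right, longest-match per lexeme
Tokens: ID(k), OP(*), ID(m), OP(+), ID(y)


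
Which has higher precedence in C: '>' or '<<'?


'<<' is shift (level 8); '>' is relational (level 7)
Higher level binds tighter
'<<' has higher precedence than '>'


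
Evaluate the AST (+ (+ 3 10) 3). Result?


Evaluate inner: (+ 3 10) = 13
Evaluate root: (+ 13 3) = 16
Result: 16


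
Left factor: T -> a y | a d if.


Common prefix: 'a'
Factored: T -> a T', T' -> y | d if


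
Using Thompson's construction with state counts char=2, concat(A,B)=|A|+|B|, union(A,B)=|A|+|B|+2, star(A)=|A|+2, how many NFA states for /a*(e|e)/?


Syntax tree has 3 char leaf(s), 1 union(s), 1 star(s)
chars contribute 3×2 = 6; each union adds +2; each star adds +2
Total: 6 + 2 + 2 = 10 states


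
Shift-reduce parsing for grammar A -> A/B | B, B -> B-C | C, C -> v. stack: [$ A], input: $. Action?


start symbol A on stack, input exhausted
Action: accept


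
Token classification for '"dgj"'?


Pattern: double-quoted sequence
Type: STRING_LITERAL


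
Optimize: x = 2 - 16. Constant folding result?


2 - 16 = -14 at compile time
Optimized: x = -14


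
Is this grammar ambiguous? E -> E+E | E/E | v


'v+v/v' has two parse trees (no precedence encoded between + and /)
Ambiguous


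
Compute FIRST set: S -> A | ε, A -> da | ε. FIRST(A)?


Per alternative of A: FIRST(da) = {d}; FIRST(ε) = {ε}
FIRST(A) = {d, ε}


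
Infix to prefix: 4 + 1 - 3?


left-to-right (same/higher precedence on left): tree is (- (+ 4 1) 3)
Prefix: - + 4 1 3


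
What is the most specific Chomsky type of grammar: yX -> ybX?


LHS has context (more than one symbol) and |LHS| ≤ |RHS|
Classification: Type 1 (Context-Sensitive)


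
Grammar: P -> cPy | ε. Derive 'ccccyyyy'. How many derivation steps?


Derivation: P => cPy => ccPyy => cccPyyy => ccccPyyyy => ccccyyyy
Steps: 5


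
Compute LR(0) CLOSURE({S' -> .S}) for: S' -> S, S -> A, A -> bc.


Start: S' -> .S
For each item with dot before a nonterminal B, add B -> .γ for every B-production
Closure: [S' -> .S, S -> .A, A -> .bc]


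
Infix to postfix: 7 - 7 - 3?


Left to right (same or higher precedence on left)
Postfix: 7 7 - 3 -


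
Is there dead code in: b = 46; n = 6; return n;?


b is assigned but never read
Dead: 'b = 46'


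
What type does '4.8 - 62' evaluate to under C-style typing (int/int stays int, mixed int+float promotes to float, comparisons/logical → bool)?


Operand types: float - int
Rule: mixed int/float promotes to float; int/int stays int
Result type: float


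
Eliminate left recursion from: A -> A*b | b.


Left-recursive alternatives: A*b; non-recursive: b
Introduce A': A -> bA', A' -> *bA' | ε


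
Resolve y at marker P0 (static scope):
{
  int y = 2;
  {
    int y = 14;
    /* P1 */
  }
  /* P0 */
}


y declared in the same block as P0
y = 2


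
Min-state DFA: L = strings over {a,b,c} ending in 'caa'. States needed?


Track the longest suffix of input matching a prefix of 'caa': 4 classes (prefixes of length 0..3)
Minimal DFA: 4 states


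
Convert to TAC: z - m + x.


Break into single-operator statements:
t1 = z - m
t2 = t1 + x


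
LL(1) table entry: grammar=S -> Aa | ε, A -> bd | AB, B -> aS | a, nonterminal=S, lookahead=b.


For [S, b]: 'b' ∈ FIRST(Aa)
Entry: S -> Aa


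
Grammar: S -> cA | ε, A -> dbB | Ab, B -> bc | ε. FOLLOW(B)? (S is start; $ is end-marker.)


$ ∈ FOLLOW(S). For each A -> αBβ: add FIRST(β)\{ε} to FOLLOW(B); if β nullable, add FOLLOW(A).
FOLLOW(B) = {$, b}


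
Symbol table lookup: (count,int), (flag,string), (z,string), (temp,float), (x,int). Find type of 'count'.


Lookup 'count' → type int


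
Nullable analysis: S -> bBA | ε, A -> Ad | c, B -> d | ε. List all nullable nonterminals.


A nonterminal is nullable iff some alternative derives ε (directly, or every symbol in it is nullable)
Nullable: {B, S}


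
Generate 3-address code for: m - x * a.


Break into single-operator statements:
t1 = x * a
t2 = m - t1


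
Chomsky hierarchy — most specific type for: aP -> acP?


LHS has context (more than one symbol) and |LHS| ≤ |RHS|
Classification: Type 1 (Context-Sensitive)


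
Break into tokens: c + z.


Scan left to right, longest-match per lexeme
Tokens: ID(c), OP(+), ID(z)


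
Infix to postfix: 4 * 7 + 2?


Left to right (same or higher precedence on left)
Postfix: 4 7 * 2 +


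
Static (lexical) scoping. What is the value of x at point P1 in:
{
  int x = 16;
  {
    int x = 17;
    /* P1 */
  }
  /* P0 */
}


x declared in the same block as P1
x = 17


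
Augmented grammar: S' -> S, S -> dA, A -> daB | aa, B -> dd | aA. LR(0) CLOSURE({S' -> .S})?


Start: S' -> .S
For each item with dot before a nonterminal B, add B -> .γ for every B-production
Closure: [S' -> .S, S -> .dA]


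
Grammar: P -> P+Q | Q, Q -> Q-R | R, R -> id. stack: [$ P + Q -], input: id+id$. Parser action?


no handle; shift 'id'
Action: shift


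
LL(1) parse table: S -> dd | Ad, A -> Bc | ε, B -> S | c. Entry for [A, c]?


For [A, c]: 'c' ∈ FIRST(Bc)
Entry: A -> Bc


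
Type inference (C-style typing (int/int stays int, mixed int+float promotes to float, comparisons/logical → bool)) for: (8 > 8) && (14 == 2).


Operand types: bool && bool
Rule: logical operators take bool operands and yield bool
Result type: bool


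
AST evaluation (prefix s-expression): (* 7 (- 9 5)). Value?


Evaluate inner: (- 9 5) = 4
Evaluate root: (* 7 4) = 28
Result: 28


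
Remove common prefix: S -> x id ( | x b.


Common prefix: 'x'
Factored: S -> x S', S' -> id ( | b


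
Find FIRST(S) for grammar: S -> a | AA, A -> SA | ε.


Per alternative of S: FIRST(a) = {a}; FIRST(AA) = {a, ε}
FIRST(S) = {a, ε}


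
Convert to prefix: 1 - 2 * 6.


'*' binds tighter: tree is (- 1 (* 2 6))
Prefix: - 1 * 2 6


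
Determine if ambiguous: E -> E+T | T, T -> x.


precedence layered via separate nonterminal T: deterministic
Unambiguous


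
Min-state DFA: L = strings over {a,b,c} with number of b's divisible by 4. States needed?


Track (count of b) mod 4: states 0..3, accept at 0
Minimal DFA: 4 states


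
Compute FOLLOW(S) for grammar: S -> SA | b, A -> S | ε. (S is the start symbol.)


$ ∈ FOLLOW(S). For each A -> αBβ: add FIRST(β)\{ε} to FOLLOW(B); if β nullable, add FOLLOW(A).
FOLLOW(S) = {$, b}


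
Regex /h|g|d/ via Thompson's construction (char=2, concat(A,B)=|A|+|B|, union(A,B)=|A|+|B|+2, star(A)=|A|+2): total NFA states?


Syntax tree has 3 char leaf(s), 2 union(s), 0 star(s)
chars contribute 3×2 = 6; each union adds +2; each star adds +2
Total: 6 + 4 + 0 = 10 states


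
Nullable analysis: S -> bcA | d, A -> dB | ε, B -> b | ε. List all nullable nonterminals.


A nonterminal is nullable iff some alternative derives ε (directly, or every symbol in it is nullable)
Nullable: {A, B}


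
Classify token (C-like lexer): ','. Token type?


Pattern: delimiter/punctuation
Type: PUNCTUATION


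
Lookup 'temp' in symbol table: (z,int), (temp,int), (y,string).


Lookup 'temp' → type int


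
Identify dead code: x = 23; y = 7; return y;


x is assigned but never read
Dead: 'x = 23'


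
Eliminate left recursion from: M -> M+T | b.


Left-recursive alternatives: M+T; non-recursive: b
Introduce M': M -> bM', M' -> +TM' | ε


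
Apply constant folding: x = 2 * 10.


2 * 10 = 20 at compile time
Optimized: x = 20


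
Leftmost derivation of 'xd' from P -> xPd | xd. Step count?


Derivation: P => xd
Steps: 1


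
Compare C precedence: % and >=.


'%' is multiplicative (level 10); '>=' is relational (level 7)
Higher level binds tighter
'%' has higher precedence than '>='


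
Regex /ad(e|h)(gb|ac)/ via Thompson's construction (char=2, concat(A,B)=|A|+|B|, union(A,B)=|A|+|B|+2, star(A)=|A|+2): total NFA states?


Syntax tree has 8 char leaf(s), 2 union(s), 0 star(s)
chars contribute 8×2 = 16; each union adds +2; each star adds +2
Total: 16 + 4 + 0 = 20 states


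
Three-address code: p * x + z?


Break into single-operator statements:
t1 = p * x
t2 = t1 + z


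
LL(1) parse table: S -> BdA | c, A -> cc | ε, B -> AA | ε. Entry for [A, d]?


For [A, d]: ε is nullable and 'd' ∈ FOLLOW(A)
Entry: A -> ε


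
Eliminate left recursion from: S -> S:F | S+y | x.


Left-recursive alternatives: S:F, S+y; non-recursive: x
Introduce S': S -> xS', S' -> :FS' | +yS' | ε


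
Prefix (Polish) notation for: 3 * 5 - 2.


left-to-right (same/higher precedence on left): tree is (- (* 3 5) 2)
Prefix: - * 3 5 2


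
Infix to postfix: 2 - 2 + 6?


Left to right (same or higher precedence on left)
Postfix: 2 2 - 6 +


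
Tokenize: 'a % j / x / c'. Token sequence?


Scan left to right, longest-match per lexeme
Tokens: ID(a), OP(%), ID(j), OP(/), ID(x), OP(/), ID(c)


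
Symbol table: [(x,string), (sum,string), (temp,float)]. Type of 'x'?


Lookup 'x' → type string


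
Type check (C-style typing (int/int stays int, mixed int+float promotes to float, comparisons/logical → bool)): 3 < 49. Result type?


Operand types: int < int
Rule: comparison yields bool
Result type: bool


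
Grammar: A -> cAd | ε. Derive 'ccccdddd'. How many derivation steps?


Derivation: A => cAd => ccAdd => cccAddd => ccccAdddd => ccccdddd
Steps: 5


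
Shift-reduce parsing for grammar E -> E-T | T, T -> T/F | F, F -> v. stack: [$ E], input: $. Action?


start symbol E on stack, input exhausted
Action: accept


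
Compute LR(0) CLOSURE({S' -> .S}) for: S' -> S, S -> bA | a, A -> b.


Start: S' -> .S
For each item with dot before a nonterminal B, add B -> .γ for every B-production
Closure: [S' -> .S, S -> .bA, S -> .a]


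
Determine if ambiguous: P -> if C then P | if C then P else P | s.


dangling else: 'if C then if C then s else s' parses two ways
Ambiguous


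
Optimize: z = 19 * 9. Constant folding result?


19 * 9 = 171 at compile time
Optimized: z = 171


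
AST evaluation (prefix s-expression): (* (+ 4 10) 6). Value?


Evaluate inner: (+ 4 10) = 14
Evaluate root: (* 14 6) = 84
Result: 84


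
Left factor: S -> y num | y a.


Common prefix: 'y'
Factored: S -> y S', S' -> num | a


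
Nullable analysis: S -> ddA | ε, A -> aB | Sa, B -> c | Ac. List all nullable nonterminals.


A nonterminal is nullable iff some alternative derives ε (directly, or every symbol in it is nullable)
Nullable: {S}


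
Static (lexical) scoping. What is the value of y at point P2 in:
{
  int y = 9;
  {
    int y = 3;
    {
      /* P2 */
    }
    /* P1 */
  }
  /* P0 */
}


P2's block does not declare y; resolves to the enclosing declaration at depth 1
y = 3


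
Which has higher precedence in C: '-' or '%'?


'%' is multiplicative (level 10); '-' is additive (level 9)
Higher level binds tighter
'%' has higher precedence than '-'


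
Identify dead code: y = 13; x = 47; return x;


y is assigned but never read
Dead: 'y = 13'


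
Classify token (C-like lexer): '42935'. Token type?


Pattern: digits only
Type: INTEGER_LITERAL


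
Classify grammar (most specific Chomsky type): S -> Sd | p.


Left-linear: every RHS is a terminal or one nonterminal followed by a terminal
Classification: Type 3 (Regular)


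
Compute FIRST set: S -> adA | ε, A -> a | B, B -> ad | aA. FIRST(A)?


Per alternative of A: FIRST(a) = {a}; FIRST(B) = {a}
FIRST(A) = {a}


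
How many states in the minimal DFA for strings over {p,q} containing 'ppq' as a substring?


KMP-style automaton: 3 progress states + 1 absorbing accept = 4
Minimal DFA: 4 states


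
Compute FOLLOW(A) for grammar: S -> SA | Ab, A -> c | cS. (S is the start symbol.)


$ ∈ FOLLOW(S). For each A -> αBβ: add FIRST(β)\{ε} to FOLLOW(B); if β nullable, add FOLLOW(A).
FOLLOW(A) = {$, b, c}


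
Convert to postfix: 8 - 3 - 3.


Left to right (same or higher precedence on left)
Postfix: 8 3 - 3 -


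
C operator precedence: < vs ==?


'<' is relational (level 7); '==' is equality (level 6)
Higher level binds tighter
'<' has higher precedence than '=='


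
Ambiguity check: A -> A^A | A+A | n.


'n^n+n' has two parse trees (no precedence encoded between ^ and +)
Ambiguous


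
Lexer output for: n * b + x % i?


Scan left to right, longest-match per lexeme
Tokens: ID(n), OP(*), ID(b), OP(+), ID(x), OP(%), ID(i)


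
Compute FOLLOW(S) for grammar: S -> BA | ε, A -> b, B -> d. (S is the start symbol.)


$ ∈ FOLLOW(S). For each A -> αBβ: add FIRST(β)\{ε} to FOLLOW(B); if β nullable, add FOLLOW(A).
FOLLOW(S) = {$}


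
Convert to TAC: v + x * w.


Break into single-operator statements:
t1 = x * w
t2 = v + t1


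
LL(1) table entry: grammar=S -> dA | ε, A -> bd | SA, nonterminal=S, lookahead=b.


For [S, b]: ε is nullable and 'b' ∈ FOLLOW(S)
Entry: S -> ε


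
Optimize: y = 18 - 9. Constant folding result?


18 - 9 = 9 at compile time
Optimized: y = 9


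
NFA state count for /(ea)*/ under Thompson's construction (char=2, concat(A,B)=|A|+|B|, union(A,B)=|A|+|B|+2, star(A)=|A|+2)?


Syntax tree has 2 char leaf(s), 0 union(s), 1 star(s)
chars contribute 2×2 = 4; each union adds +2; each star adds +2
Total: 4 + 0 + 2 = 6 states


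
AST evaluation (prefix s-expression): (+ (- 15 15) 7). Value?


Evaluate inner: (- 15 15) = 0
Evaluate root: (+ 0 7) = 7
Result: 7


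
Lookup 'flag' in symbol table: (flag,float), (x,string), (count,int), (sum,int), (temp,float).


Lookup 'flag' → type float


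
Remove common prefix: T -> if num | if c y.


Common prefix: 'if'
Factored: T -> if T', T' -> num | c y


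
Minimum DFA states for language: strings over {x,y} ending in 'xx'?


Track the longest suffix of input matching a prefix of 'xx': 3 classes (prefixes of length 0..2)
Minimal DFA: 3 states


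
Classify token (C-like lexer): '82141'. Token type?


Pattern: digits only
Type: INTEGER_LITERAL


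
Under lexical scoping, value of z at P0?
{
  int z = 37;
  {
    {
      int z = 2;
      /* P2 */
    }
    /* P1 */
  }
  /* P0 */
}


z declared in the same block as P0
z = 37


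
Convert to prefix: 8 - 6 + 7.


left-to-right (same/higher precedence on left): tree is (+ (- 8 6) 7)
Prefix: + - 8 6 7


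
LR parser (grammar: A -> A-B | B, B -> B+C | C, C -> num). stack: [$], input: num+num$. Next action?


no handle on stack; shift 'num'
Action: shift


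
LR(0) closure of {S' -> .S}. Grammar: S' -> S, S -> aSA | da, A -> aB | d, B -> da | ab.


Start: S' -> .S
For each item with dot before a nonterminal B, add B -> .γ for every B-production
Closure: [S' -> .S, S -> .aSA, S -> .da]


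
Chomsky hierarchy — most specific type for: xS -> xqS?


LHS has context (more than one symbol) and |LHS| ≤ |RHS|
Classification: Type 1 (Context-Sensitive)


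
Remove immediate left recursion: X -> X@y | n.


Left-recursive alternatives: X@y; non-recursive: n
Introduce X': X -> nX', X' -> @yX' | ε


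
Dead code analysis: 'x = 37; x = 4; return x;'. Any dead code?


first assignment to x is overwritten before any read
Dead: 'x = 37'


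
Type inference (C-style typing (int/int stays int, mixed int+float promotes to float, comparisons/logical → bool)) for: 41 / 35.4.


Operand types: int / float
Rule: mixed int/float promotes to float; int/int stays int
Result type: float


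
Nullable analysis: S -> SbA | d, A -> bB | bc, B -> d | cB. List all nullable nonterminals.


A nonterminal is nullable iff some alternative derives ε (directly, or every symbol in it is nullable)
Nullable: {}


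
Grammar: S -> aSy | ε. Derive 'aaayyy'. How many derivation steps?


Derivation: S => aSy => aaSyy => aaaSyyy => aaayyy
Steps: 4


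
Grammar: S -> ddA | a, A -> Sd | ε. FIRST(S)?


Per alternative of S: FIRST(ddA) = {d}; FIRST(a) = {a}
FIRST(S) = {a, d}


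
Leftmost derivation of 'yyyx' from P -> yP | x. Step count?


Derivation: P => yP => yyP => yyyP => yyyx
Steps: 4


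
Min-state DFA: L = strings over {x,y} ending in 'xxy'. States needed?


Track the longest suffix of input matching a prefix of 'xxy': 4 classes (prefixes of length 0..3)
Minimal DFA: 4 states


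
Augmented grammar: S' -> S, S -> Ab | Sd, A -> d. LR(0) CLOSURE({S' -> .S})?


Start: S' -> .S
For each item with dot before a nonterminal B, add B -> .γ for every B-production
Closure: [S' -> .S, S -> .Ab, S -> .Sd, A -> .d]


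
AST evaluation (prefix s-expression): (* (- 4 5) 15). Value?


Evaluate inner: (- 4 5) = -1
Evaluate root: (* -1 15) = -15
Result: -15


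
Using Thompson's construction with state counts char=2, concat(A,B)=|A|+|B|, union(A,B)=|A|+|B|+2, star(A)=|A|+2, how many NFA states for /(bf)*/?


Syntax tree has 2 char leaf(s), 0 union(s), 1 star(s)
chars contribute 2×2 = 4; each union adds +2; each star adds +2
Total: 4 + 0 + 2 = 6 states


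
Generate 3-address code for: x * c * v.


Break into single-operator statements:
t1 = x * c
t2 = t1 * v


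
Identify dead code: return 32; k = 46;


statement follows a return and is unreachable
Dead: 'k = 46'


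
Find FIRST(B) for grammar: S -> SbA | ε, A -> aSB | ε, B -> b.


Per alternative of B: FIRST(b) = {b}
FIRST(B) = {b}


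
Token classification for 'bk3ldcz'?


Pattern: letter/underscore followed by alphanumerics, not a keyword
Type: IDENTIFIER


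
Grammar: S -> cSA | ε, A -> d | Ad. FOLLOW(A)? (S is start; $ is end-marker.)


$ ∈ FOLLOW(S). For each A -> αBβ: add FIRST(β)\{ε} to FOLLOW(B); if β nullable, add FOLLOW(A).
FOLLOW(A) = {$, d}


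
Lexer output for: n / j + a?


Scan left to right, longest-match per lexeme
Tokens: ID(n), OP(/), ID(j), OP(+), ID(a)


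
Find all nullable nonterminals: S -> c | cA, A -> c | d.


A nonterminal is nullable iff some alternative derives ε (directly, or every symbol in it is nullable)
Nullable: {}


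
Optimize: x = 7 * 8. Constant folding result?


7 * 8 = 56 at compile time
Optimized: x = 56


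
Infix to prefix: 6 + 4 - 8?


left-to-right (same/higher precedence on left): tree is (- (+ 6 4) 8)
Prefix: - + 6 4 8


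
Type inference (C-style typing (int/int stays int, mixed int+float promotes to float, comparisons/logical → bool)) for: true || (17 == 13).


Operand types: bool || bool
Rule: logical operators take bool operands and yield bool
Result type: bool


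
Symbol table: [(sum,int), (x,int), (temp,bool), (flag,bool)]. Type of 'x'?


Lookup 'x' → type int


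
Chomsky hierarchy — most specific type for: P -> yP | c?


Right-linear: every RHS is a terminal or a terminal followed by one nonterminal
Classification: Type 3 (Regular)


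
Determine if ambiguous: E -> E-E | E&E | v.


'v-v&v' has two parse trees (no precedence encoded between - and &)
Ambiguous


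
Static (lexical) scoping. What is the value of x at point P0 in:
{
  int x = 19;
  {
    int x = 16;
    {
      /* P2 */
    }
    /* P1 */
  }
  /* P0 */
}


x declared in the same block as P0
x = 19


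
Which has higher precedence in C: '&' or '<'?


'<' is relational (level 7); '&' is bitwise AND (level 5)
Higher level binds tighter
'<' has higher precedence than '&'


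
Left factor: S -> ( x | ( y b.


Common prefix: '('
Factored: S -> ( S', S' -> x | y b


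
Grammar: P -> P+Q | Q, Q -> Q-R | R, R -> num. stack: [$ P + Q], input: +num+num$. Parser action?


handle 'P+Q' on top; lookahead ∈ FOLLOW(P) = {+, $}
Action: reduce (P -> P+Q)


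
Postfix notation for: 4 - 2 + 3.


Left to right (same or higher precedence on left)
Postfix: 4 2 - 3 +


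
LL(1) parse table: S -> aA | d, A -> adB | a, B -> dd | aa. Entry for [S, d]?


For [S, d]: 'd' ∈ FIRST(d)
Entry: S -> d


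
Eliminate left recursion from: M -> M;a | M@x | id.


Left-recursive alternatives: M;a, M@x; non-recursive: id
Introduce M': M -> idM', M' -> ;aM' | @xM' | ε


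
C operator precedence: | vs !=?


'!=' is equality (level 6); '|' is bitwise OR (level 3)
Higher level binds tighter
'!=' has higher precedence than '|'


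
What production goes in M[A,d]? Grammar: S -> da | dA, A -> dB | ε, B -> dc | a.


For [A, d]: 'd' ∈ FIRST(dB)
Entry: A -> dB


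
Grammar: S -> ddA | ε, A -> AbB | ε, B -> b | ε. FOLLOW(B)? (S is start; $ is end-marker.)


$ ∈ FOLLOW(S). For each A -> αBβ: add FIRST(β)\{ε} to FOLLOW(B); if β nullable, add FOLLOW(A).
FOLLOW(B) = {$, b}


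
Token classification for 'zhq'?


Pattern: letter/underscore followed by alphanumerics, not a keyword
Type: IDENTIFIER


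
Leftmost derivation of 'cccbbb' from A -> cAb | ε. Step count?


Derivation: A => cAb => ccAbb => cccAbbb => cccbbb
Steps: 4


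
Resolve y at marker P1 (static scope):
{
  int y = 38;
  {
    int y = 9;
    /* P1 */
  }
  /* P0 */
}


y declared in the same block as P1
y = 9


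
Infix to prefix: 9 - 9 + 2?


left-to-right (same/higher precedence on left): tree is (+ (- 9 9) 2)
Prefix: + - 9 9 2


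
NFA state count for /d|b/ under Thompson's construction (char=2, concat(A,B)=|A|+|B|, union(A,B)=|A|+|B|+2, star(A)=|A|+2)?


Syntax tree has 2 char leaf(s), 1 union(s), 0 star(s)
chars contribute 2×2 = 4; each union adds +2; each star adds +2
Total: 4 + 2 + 0 = 6 states


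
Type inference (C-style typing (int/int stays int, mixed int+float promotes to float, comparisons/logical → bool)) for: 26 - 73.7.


Operand types: int - float
Rule: mixed int/float promotes to float; int/int stays int
Result type: float


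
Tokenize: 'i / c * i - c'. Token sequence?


Scan left to right, longest-match per lexeme
Tokens: ID(i), OP(/), ID(c), OP(*), ID(i), OP(-), ID(c)


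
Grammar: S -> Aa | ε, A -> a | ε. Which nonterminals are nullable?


A nonterminal is nullable iff some alternative derives ε (directly, or every symbol in it is nullable)
Nullable: {A, S}


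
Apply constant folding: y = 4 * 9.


4 * 9 = 36 at compile time
Optimized: y = 36


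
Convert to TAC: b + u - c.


Break into single-operator statements:
t1 = b + u
t2 = t1 - c


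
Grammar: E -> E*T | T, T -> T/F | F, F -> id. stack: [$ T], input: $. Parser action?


lookahead ∉ {/} so T won't extend; reduce E -> T
Action: reduce (E -> T)


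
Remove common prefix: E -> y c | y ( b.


Common prefix: 'y'
Factored: E -> y E', E' -> c | ( b


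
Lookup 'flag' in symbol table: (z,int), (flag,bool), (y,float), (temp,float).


Lookup 'flag' → type bool


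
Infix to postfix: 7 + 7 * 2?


* has higher precedence, evaluate 7*2 first
Postfix: 7 7 2 * +


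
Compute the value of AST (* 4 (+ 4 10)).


Evaluate inner: (+ 4 10) = 14
Evaluate root: (* 4 14) = 56
Result: 56


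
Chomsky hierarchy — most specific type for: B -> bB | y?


Right-linear: every RHS is a terminal or a terminal followed by one nonterminal
Classification: Type 3 (Regular)


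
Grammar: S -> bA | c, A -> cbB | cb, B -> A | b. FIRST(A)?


Per alternative of A: FIRST(cbB) = {c}; FIRST(cb) = {c}
FIRST(A) = {c}


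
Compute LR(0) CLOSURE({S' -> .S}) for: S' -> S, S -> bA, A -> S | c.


Start: S' -> .S
For each item with dot before a nonterminal B, add B -> .γ for every B-production
Closure: [S' -> .S, S -> .bA]


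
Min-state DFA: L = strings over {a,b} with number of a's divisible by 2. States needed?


Track (count of a) mod 2: states 0..1, accept at 0
Minimal DFA: 2 states


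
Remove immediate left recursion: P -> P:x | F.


Left-recursive alternatives: P:x; non-recursive: F
Introduce P': P -> FP', P' -> :xP' | ε


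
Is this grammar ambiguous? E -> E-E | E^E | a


'a-a^a' has two parse trees (no precedence encoded between - and ^)
Ambiguous
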